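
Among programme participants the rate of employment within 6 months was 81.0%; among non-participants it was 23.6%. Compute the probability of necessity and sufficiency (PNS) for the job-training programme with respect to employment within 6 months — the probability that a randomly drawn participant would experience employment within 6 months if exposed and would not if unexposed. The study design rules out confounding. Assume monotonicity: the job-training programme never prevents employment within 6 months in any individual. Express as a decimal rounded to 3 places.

p₁ = 0.81, p₀ = 0.236.
Under exogeneity and monotonicity, PNS = p₁ − p₀.
PNS = 0.81 − 0.236 = 0.574

PNS ≈ 0.574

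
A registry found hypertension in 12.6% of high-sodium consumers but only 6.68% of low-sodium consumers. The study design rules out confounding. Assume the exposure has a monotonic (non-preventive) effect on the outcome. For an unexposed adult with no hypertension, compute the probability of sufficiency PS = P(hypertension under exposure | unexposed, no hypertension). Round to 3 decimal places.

PS ≈ 0.063

p₁ = 0.126, p₀ = 0.0668.
Under exogeneity and monotonicity, PS = (p₁ − p₀) / (1 − p₀).
PS = (0.126 − 0.0668) / (1 − 0.0668) = 0.0592 / 0.9332 ≈ 0.0634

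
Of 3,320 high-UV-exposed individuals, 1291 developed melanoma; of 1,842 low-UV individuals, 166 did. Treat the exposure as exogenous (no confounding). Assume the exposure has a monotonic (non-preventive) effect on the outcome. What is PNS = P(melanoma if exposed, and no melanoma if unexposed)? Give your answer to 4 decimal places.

PNS ≈ 0.2987

p₁ = P(outcome | exposed) = 1291/3320 = 0.38886
p₀ = P(outcome | unexposed) = 166/1842 = 0.090119
Under exogeneity and monotonicity, PNS = p₁ − p₀.
PNS = 0.38886 − 0.090119 = 0.29874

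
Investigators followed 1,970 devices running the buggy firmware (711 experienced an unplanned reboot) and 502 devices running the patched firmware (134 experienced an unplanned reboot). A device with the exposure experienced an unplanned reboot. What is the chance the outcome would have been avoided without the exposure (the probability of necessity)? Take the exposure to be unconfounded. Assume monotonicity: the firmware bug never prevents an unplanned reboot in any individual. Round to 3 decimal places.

p₁ = P(outcome | exposed) = 711/1970 = 0.36091
p₀ = P(outcome | unexposed) = 134/502 = 0.26693
Under exogeneity and monotonicity, PN = (p₁ − p₀) / p₁.
PN = (0.36091 − 0.26693) / 0.36091 = 0.093981 / 0.36091 ≈ 0.2604

PN ≈ 0.260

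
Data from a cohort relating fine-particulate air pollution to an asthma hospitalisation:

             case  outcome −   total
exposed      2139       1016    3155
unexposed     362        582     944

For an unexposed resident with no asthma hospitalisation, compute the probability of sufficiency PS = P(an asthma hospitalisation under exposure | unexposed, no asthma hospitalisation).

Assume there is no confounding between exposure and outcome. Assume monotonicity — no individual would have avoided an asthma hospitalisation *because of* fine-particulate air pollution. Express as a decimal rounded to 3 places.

PS ≈ 0.478

p₁ = P(outcome | exposed) = 2139/3155 = 0.67797
p₀ = P(outcome | unexposed) = 362/944 = 0.38347
Under exogeneity and monotonicity, PS = (p₁ − p₀)/(1 − p₀).
PS = (0.67797 − 0.38347) / 0.61653 ≈ 0.4777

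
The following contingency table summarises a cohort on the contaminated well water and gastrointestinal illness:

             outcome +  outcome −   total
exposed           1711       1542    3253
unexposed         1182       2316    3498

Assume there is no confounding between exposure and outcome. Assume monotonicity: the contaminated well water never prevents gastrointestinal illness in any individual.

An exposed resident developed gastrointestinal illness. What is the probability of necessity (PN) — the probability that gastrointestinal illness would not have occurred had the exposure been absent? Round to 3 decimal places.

PN ≈ 0.358

p₁ = P(outcome | exposed) = 1711/3253 = 0.52598
p₀ = P(outcome | unexposed) = 1182/3498 = 0.33791
Under exogeneity and monotonicity, PN = (p₁ − p₀)/p₁.
PN = (0.52598 − 0.33791) / 0.52598 ≈ 0.3576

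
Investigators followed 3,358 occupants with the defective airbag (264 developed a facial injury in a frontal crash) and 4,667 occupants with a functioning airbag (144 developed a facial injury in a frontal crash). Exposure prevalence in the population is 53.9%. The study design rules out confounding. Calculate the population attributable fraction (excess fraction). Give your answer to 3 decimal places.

p₁ = P(outcome | exposed) = 264/3358 = 0.078618
p₀ = P(outcome | unexposed) = 144/4667 = 0.030855
Overall risk P(Y=1) = π·p₁ + (1−π)·p₀ = 0.539×0.078618 + 0.461×0.030855 = 0.056599.
Under exogeneity, PAF = [P(Y=1) − p₀] / P(Y=1).
PAF = (0.056599 − 0.030855) / 0.056599 ≈ 0.4549

PAF ≈ 0.455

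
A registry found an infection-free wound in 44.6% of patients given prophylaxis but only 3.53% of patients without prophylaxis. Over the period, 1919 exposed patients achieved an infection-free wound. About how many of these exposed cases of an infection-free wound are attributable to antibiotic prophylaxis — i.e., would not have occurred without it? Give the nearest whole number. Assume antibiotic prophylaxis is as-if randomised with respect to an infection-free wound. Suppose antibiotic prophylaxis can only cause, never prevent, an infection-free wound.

p₁ = 0.446, p₀ = 0.0353.
PN = (p₁ − p₀)/p₁ = (0.446 − 0.0353) / 0.446 ≈ 0.92085.
Attributable cases ≈ PN × (exposed cases) = 0.92085 × 1919 ≈ 1767.12.

about 1767 cases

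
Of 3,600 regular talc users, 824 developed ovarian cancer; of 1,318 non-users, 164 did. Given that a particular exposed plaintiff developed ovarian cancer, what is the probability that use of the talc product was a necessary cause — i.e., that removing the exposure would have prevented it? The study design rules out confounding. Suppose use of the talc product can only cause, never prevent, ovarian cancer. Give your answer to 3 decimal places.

p₁ = P(outcome | exposed) = 824/3600 = 0.22889
p₀ = P(outcome | unexposed) = 164/1318 = 0.12443
Under exogeneity and monotonicity, PN = (p₁ − p₀) / p₁.
PN = (0.22889 − 0.12443) / 0.22889 = 0.10446 / 0.22889 ≈ 0.4564

PN ≈ 0.456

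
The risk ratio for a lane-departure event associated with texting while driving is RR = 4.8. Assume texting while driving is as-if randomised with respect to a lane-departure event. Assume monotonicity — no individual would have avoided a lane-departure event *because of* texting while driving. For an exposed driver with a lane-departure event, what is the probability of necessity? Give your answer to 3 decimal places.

Under exogeneity and monotonicity, PN = (RR − 1) / RR = 1 − 1/RR.
PN = (4.8 − 1) / 4.8 = 3.8 / 4.8 ≈ 0.7917

PN ≈ 0.792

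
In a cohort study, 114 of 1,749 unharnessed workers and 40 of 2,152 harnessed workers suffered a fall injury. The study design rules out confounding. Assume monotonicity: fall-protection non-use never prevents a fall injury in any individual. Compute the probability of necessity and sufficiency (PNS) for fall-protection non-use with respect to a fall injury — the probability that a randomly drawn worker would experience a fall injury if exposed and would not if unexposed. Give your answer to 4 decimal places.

PNS ≈ 0.0466

p₁ = P(outcome | exposed) = 114/1749 = 0.06518
p₀ = P(outcome | unexposed) = 40/2152 = 0.018587
Under exogeneity and monotonicity, PNS = p₁ − p₀.
PNS = 0.06518 − 0.018587 = 0.046593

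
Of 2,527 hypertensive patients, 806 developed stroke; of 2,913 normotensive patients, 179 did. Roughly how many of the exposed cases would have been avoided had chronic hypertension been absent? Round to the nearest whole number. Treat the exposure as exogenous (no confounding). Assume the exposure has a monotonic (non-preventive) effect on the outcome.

p₁ = P(outcome | exposed) = 806/2527 = 0.31896
p₀ = P(outcome | unexposed) = 179/2913 = 0.061449
PN = (p₁ − p₀)/p₁ = (0.31896 − 0.061449) / 0.31896 ≈ 0.80734.
Attributable cases ≈ PN × (exposed cases) = 0.80734 × 806 ≈ 650.72.

about 651 cases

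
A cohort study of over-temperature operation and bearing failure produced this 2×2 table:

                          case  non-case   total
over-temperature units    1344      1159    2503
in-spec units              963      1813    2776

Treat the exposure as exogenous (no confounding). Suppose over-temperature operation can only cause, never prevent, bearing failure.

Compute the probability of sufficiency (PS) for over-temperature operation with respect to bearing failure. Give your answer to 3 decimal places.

PS ≈ 0.291

p₁ = P(outcome | exposed) = 1344/2503 = 0.53696
p₀ = P(outcome | unexposed) = 963/2776 = 0.3469
Under exogeneity and monotonicity, PS = (p₁ − p₀) / (1 − p₀).
PS = (0.53696 − 0.3469) / (1 − 0.3469) = 0.19005 / 0.6531 ≈ 0.2910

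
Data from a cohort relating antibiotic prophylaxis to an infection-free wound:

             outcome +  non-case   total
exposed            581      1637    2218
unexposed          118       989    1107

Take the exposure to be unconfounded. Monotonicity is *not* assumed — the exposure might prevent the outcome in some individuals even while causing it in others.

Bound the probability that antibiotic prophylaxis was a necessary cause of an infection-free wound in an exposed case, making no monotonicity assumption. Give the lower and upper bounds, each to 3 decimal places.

0.593 ≤ PN ≤ 1.000

p₁ = P(outcome | exposed) = 581/2218 = 0.26195
p₀ = P(outcome | unexposed) = 118/1107 = 0.10659
Under exogeneity alone the bounds on PN are max{0,(p₁−p₀)/p₁} ≤ PN ≤ min{1,(1−p₀)/p₁}.
  lower = (p₁ − p₀)/p₁ = 0.15535 / 0.26195 ≈ 0.5931
  upper = min{1, (1 − p₀)/p₁} = 0.89341 / 0.26195 ≈ 3.4106 → capped at 1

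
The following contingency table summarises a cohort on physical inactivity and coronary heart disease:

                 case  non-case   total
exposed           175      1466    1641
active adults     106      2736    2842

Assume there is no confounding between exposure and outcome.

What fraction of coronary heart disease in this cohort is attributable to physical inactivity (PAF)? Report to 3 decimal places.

p₁ = P(outcome | exposed) = 175/1641 = 0.10664
p₀ = P(outcome | unexposed) = 106/2842 = 0.037298
Exposure prevalence π = 1641/4483 = 0.36605; overall risk P(Y=1) = 0.062681.
Under exogeneity, PAF = [P(Y=1) − p₀]/P(Y=1).
PAF = (0.062681 − 0.037298) / 0.062681 ≈ 0.4050

PAF ≈ 0.405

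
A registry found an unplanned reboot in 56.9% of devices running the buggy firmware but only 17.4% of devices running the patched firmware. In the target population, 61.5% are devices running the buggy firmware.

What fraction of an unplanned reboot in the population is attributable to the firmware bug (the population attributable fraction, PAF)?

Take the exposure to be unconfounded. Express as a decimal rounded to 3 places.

p₁ = 0.569, p₀ = 0.174.
Overall risk P(Y=1) = π·p₁ + (1−π)·p₀ = 0.615×0.569 + 0.385×0.174 = 0.41692.
Under exogeneity, PAF = [P(Y=1) − p₀] / P(Y=1).
PAF = (0.41692 − 0.174) / 0.41692 ≈ 0.5827

PAF ≈ 0.583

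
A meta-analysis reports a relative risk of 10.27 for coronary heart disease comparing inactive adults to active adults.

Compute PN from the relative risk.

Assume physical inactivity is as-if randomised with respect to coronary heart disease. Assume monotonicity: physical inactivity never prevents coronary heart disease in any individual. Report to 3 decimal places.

PN ≈ 0.903

Under exogeneity and monotonicity, PN = (RR − 1) / RR = 1 − 1/RR.
PN = (10.27 − 1) / 10.27 = 9.27 / 10.27 ≈ 0.9026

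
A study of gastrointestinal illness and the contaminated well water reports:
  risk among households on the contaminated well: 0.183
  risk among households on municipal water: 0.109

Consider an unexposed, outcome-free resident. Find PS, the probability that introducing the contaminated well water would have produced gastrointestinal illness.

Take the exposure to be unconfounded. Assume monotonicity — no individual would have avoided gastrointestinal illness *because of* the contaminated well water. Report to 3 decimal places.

Let p₁ = 0.183, p₀ = 0.109.
Under exogeneity and monotonicity, PS = (p₁ − p₀) / (1 − p₀).
PS = (0.183 − 0.109) / (1 − 0.109) = 0.074 / 0.891 ≈ 0.0831

PS ≈ 0.083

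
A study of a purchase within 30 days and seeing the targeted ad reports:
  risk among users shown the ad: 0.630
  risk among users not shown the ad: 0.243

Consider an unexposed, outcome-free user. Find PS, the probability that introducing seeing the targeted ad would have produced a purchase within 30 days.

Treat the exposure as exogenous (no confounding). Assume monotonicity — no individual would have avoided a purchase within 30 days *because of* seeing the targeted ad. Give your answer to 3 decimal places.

Let p₁ = 0.63, p₀ = 0.243.
Under exogeneity and monotonicity, PS = (p₁ − p₀) / (1 − p₀).
PS = (0.63 − 0.243) / (1 − 0.243) = 0.387 / 0.757 ≈ 0.5112

PS ≈ 0.511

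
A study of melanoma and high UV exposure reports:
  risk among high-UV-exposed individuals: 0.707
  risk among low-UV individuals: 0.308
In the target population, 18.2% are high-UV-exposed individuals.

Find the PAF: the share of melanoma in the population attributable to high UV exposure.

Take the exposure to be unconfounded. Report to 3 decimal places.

Let p₁ = 0.707, p₀ = 0.308.
Overall risk P(Y=1) = π·p₁ + (1−π)·p₀ = 0.182×0.707 + 0.818×0.308 = 0.38062.
Under exogeneity, PAF = [P(Y=1) − p₀] / P(Y=1).
PAF = (0.38062 − 0.308) / 0.38062 ≈ 0.1908

PAF ≈ 0.191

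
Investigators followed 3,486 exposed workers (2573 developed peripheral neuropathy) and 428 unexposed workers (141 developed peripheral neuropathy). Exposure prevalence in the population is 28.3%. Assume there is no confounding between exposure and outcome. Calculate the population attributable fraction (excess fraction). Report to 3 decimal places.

p₁ = P(outcome | exposed) = 2573/3486 = 0.7381
p₀ = P(outcome | unexposed) = 141/428 = 0.32944
Overall risk P(Y=1) = π·p₁ + (1−π)·p₀ = 0.283×0.7381 + 0.717×0.32944 = 0.44509.
Under exogeneity, PAF = [P(Y=1) − p₀] / P(Y=1).
PAF = (0.44509 − 0.32944) / 0.44509 ≈ 0.2598

PAF ≈ 0.260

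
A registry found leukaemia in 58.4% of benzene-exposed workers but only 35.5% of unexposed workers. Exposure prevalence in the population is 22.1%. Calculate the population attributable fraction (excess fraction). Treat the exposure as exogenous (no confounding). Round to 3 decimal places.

PAF ≈ 0.125

p₁ = 0.584, p₀ = 0.355.
Overall risk P(Y=1) = π·p₁ + (1−π)·p₀ = 0.221×0.584 + 0.779×0.355 = 0.40561.
Under exogeneity, PAF = [P(Y=1) − p₀] / P(Y=1).
PAF = (0.40561 − 0.355) / 0.40561 ≈ 0.1248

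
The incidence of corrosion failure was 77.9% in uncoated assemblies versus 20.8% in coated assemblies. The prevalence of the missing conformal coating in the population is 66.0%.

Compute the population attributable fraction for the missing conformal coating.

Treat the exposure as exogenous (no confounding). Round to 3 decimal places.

PAF ≈ 0.644

p₁ = 0.779, p₀ = 0.208.
Overall risk P(Y=1) = π·p₁ + (1−π)·p₀ = 0.66×0.779 + 0.34×0.208 = 0.58486.
Under exogeneity, PAF = [P(Y=1) − p₀] / P(Y=1).
PAF = (0.58486 − 0.208) / 0.58486 ≈ 0.6444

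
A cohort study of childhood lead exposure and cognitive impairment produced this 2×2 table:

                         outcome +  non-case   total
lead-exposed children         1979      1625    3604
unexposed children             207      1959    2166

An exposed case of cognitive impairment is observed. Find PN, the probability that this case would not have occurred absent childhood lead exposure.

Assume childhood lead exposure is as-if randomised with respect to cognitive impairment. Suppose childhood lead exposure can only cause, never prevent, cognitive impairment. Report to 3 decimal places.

PN ≈ 0.826

p₁ = P(outcome | exposed) = 1979/3604 = 0.54911
p₀ = P(outcome | unexposed) = 207/2166 = 0.095568
Under exogeneity and monotonicity, PN = (p₁ − p₀) / p₁.
PN = (0.54911 − 0.095568) / 0.54911 = 0.45354 / 0.54911 ≈ 0.8260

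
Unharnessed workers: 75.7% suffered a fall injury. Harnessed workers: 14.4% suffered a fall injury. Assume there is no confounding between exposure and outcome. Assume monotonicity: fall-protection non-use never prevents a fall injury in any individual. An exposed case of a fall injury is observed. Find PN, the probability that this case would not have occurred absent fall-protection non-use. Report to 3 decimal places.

p₁ = 0.757, p₀ = 0.144.
Under exogeneity and monotonicity, PN = (p₁ − p₀) / p₁.
PN = (0.757 − 0.144) / 0.757 = 0.613 / 0.757 ≈ 0.8098

PN ≈ 0.810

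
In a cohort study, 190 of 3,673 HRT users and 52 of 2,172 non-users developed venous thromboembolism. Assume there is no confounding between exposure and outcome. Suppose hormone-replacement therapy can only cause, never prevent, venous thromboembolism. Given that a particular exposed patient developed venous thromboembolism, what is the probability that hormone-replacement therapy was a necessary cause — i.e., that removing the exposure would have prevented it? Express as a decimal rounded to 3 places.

PN ≈ 0.537

p₁ = P(outcome | exposed) = 190/3673 = 0.051729
p₀ = P(outcome | unexposed) = 52/2172 = 0.023941
Under exogeneity and monotonicity, PN = (p₁ − p₀) / p₁.
PN = (0.051729 − 0.023941) / 0.051729 = 0.027788 / 0.051729 ≈ 0.5372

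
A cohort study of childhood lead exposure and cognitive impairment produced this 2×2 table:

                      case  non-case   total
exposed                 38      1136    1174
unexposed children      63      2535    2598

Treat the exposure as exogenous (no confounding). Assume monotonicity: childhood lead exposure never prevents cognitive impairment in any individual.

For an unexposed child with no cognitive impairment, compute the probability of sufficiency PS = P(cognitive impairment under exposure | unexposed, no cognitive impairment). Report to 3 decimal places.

PS ≈ 0.008

p₁ = P(outcome | exposed) = 38/1174 = 0.032368
p₀ = P(outcome | unexposed) = 63/2598 = 0.024249
Under exogeneity and monotonicity, PS = (p₁ − p₀)/(1 − p₀).
PS = (0.032368 − 0.024249) / 0.97575 ≈ 0.0083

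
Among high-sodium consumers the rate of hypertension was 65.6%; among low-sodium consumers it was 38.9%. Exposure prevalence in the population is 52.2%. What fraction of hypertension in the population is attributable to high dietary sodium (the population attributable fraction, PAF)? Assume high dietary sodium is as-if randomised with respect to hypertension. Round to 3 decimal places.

PAF ≈ 0.264

p₁ = 0.656, p₀ = 0.389.
Overall risk P(Y=1) = π·p₁ + (1−π)·p₀ = 0.522×0.656 + 0.478×0.389 = 0.52837.
Under exogeneity, PAF = [P(Y=1) − p₀] / P(Y=1).
PAF = (0.52837 − 0.389) / 0.52837 ≈ 0.2638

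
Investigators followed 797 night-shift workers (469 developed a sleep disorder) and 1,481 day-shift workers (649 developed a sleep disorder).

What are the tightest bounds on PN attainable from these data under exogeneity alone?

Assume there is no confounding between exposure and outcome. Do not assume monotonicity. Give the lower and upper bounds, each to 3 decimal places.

p₁ = P(outcome | exposed) = 469/797 = 0.58846
p₀ = P(outcome | unexposed) = 649/1481 = 0.43822
Under exogeneity alone the bounds on PN are max{0,(p₁−p₀)/p₁} ≤ PN ≤ min{1,(1−p₀)/p₁}.
  lower = (p₁ − p₀)/p₁ = 0.15024 / 0.58846 ≈ 0.2553
  upper = min{1, (1 − p₀)/p₁} = 0.56178 / 0.58846 ≈ 0.9547

0.255 ≤ PN ≤ 0.955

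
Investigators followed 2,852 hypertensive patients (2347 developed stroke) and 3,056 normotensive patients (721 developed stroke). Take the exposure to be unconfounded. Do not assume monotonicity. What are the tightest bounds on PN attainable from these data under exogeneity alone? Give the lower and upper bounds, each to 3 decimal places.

0.713 ≤ PN ≤ 0.928

p₁ = P(outcome | exposed) = 2347/2852 = 0.82293
p₀ = P(outcome | unexposed) = 721/3056 = 0.23593
Under exogeneity alone the bounds on PN are max{0,(p₁−p₀)/p₁} ≤ PN ≤ min{1,(1−p₀)/p₁}.
  lower = (p₁ − p₀)/p₁ = 0.587 / 0.82293 ≈ 0.7133
  upper = min{1, (1 − p₀)/p₁} = 0.76407 / 0.82293 ≈ 0.9285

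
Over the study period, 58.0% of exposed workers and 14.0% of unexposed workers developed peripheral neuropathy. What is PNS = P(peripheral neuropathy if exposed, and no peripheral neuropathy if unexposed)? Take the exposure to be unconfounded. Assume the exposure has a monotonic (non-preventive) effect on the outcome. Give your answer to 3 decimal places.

PNS ≈ 0.440

p₁ = 0.58, p₀ = 0.14.
Under exogeneity and monotonicity, PNS = p₁ − p₀.
PNS = 0.58 − 0.14 = 0.44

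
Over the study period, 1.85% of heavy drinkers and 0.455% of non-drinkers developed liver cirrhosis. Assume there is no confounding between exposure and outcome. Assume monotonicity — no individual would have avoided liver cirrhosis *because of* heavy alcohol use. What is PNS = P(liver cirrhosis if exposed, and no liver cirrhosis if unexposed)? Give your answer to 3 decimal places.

PNS ≈ 0.014

p₁ = 0.0185, p₀ = 0.00455.
Under exogeneity and monotonicity, PNS = p₁ − p₀.
PNS = 0.0185 − 0.00455 = 0.01395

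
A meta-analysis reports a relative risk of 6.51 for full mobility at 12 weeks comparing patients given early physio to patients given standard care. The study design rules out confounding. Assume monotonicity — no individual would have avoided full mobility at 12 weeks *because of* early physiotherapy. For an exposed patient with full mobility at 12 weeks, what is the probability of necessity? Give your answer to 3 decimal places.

Under exogeneity and monotonicity, PN = (RR − 1) / RR = 1 − 1/RR.
PN = (6.51 − 1) / 6.51 = 5.51 / 6.51 ≈ 0.8464

PN ≈ 0.846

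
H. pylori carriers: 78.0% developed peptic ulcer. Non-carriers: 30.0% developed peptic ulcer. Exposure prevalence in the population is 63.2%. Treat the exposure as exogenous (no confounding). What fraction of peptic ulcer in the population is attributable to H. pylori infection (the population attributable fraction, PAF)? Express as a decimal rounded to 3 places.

p₁ = 0.78, p₀ = 0.3.
Overall risk P(Y=1) = π·p₁ + (1−π)·p₀ = 0.632×0.78 + 0.368×0.3 = 0.60336.
Under exogeneity, PAF = [P(Y=1) − p₀] / P(Y=1).
PAF = (0.60336 − 0.3) / 0.60336 ≈ 0.5028

PAF ≈ 0.503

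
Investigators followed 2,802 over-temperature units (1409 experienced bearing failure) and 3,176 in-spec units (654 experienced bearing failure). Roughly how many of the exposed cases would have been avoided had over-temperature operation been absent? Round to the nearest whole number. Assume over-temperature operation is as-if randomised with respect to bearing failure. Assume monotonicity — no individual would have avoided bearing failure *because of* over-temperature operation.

about 832 cases

p₁ = P(outcome | exposed) = 1409/2802 = 0.50286
p₀ = P(outcome | unexposed) = 654/3176 = 0.20592
PN = (p₁ − p₀)/p₁ = (0.50286 − 0.20592) / 0.50286 ≈ 0.59050.
Attributable cases ≈ PN × (exposed cases) = 0.59050 × 1409 ≈ 832.01.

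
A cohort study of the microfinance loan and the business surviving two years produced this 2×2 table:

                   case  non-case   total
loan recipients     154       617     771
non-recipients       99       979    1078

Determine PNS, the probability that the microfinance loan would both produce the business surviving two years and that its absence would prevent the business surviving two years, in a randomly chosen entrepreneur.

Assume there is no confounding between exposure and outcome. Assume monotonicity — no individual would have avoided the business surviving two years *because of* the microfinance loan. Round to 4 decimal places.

PNS ≈ 0.1079

p₁ = P(outcome | exposed) = 154/771 = 0.19974
p₀ = P(outcome | unexposed) = 99/1078 = 0.091837
Under exogeneity and monotonicity, PNS = p₁ − p₀.
PNS = 0.19974 − 0.091837 = 0.1079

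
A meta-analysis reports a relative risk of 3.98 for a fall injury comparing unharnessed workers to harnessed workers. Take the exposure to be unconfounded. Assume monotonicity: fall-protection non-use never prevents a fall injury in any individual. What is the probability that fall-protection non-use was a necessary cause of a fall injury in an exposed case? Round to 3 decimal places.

Under exogeneity and monotonicity, PN = (RR − 1) / RR = 1 − 1/RR.
PN = (3.98 − 1) / 3.98 = 2.98 / 3.98 ≈ 0.7487

PN ≈ 0.749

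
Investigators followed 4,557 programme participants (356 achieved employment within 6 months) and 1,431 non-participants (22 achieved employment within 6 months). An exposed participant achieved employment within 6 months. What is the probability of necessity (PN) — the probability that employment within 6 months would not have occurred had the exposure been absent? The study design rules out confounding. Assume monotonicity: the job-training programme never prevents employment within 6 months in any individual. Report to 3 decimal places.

p₁ = P(outcome | exposed) = 356/4557 = 0.078122
p₀ = P(outcome | unexposed) = 22/1431 = 0.015374
Under exogeneity and monotonicity, PN = (p₁ − p₀) / p₁.
PN = (0.078122 − 0.015374) / 0.078122 = 0.062748 / 0.078122 ≈ 0.8032

PN ≈ 0.803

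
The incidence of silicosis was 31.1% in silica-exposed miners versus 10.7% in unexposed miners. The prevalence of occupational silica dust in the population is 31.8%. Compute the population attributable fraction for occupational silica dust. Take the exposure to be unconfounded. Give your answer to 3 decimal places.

PAF ≈ 0.377

p₁ = 0.311, p₀ = 0.107.
Overall risk P(Y=1) = π·p₁ + (1−π)·p₀ = 0.318×0.311 + 0.682×0.107 = 0.17187.
Under exogeneity, PAF = [P(Y=1) − p₀] / P(Y=1).
PAF = (0.17187 − 0.107) / 0.17187 ≈ 0.3774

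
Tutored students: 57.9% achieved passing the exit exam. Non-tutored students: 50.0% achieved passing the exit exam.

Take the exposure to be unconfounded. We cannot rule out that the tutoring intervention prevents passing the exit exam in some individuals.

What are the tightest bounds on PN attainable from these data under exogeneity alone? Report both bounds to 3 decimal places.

p₁ = 0.579, p₀ = 0.5.
Under exogeneity alone the bounds on PN are max{0,(p₁−p₀)/p₁} ≤ PN ≤ min{1,(1−p₀)/p₁}.
  lower = (p₁ − p₀)/p₁ = 0.079 / 0.579 ≈ 0.1364
  upper = min{1, (1 − p₀)/p₁} = 0.5 / 0.579 ≈ 0.8636

0.136 ≤ PN ≤ 0.864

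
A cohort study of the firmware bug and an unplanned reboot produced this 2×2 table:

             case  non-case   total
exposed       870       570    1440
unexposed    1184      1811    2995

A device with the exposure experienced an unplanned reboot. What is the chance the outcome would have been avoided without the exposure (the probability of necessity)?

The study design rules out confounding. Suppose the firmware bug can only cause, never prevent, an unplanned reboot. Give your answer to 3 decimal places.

p₁ = P(outcome | exposed) = 870/1440 = 0.60417
p₀ = P(outcome | unexposed) = 1184/2995 = 0.39533
Under exogeneity and monotonicity, PN = (p₁ − p₀) / p₁.
PN = (0.60417 − 0.39533) / 0.60417 = 0.20884 / 0.60417 ≈ 0.3457

PN ≈ 0.346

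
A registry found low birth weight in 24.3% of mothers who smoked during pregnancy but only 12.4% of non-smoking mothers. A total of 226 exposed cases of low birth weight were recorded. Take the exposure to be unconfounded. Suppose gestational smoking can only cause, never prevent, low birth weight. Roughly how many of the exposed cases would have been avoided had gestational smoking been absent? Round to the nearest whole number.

p₁ = 0.243, p₀ = 0.124.
PN = (p₁ − p₀)/p₁ = (0.243 − 0.124) / 0.243 ≈ 0.48971.
Attributable cases ≈ PN × (exposed cases) = 0.48971 × 226 ≈ 110.67.

about 111 cases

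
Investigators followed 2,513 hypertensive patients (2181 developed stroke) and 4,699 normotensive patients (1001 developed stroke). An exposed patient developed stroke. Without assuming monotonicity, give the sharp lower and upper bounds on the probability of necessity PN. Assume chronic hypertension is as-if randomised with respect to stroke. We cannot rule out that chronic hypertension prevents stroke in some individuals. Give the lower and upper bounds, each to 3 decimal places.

p₁ = P(outcome | exposed) = 2181/2513 = 0.86789
p₀ = P(outcome | unexposed) = 1001/4699 = 0.21302
Under exogeneity alone the bounds on PN are max{0,(p₁−p₀)/p₁} ≤ PN ≤ min{1,(1−p₀)/p₁}.
  lower = (p₁ − p₀)/p₁ = 0.65486 / 0.86789 ≈ 0.7545
  upper = min{1, (1 − p₀)/p₁} = 0.78698 / 0.86789 ≈ 0.9068

0.755 ≤ PN ≤ 0.907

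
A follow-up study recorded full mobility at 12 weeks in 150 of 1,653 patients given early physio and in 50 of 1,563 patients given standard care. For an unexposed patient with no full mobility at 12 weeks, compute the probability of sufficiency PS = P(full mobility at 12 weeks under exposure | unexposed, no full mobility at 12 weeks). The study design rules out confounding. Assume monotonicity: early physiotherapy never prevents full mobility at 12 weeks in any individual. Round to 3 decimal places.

PS ≈ 0.061

p₁ = P(outcome | exposed) = 150/1653 = 0.090744
p₀ = P(outcome | unexposed) = 50/1563 = 0.03199
Under exogeneity and monotonicity, PS = (p₁ − p₀) / (1 − p₀).
PS = (0.090744 − 0.03199) / (1 − 0.03199) = 0.058754 / 0.96801 ≈ 0.0607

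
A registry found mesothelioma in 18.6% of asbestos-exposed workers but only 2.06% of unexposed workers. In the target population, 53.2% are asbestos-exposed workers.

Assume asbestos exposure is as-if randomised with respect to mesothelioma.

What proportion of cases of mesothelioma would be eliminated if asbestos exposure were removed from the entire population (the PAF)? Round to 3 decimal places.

p₁ = 0.186, p₀ = 0.0206.
Overall risk P(Y=1) = π·p₁ + (1−π)·p₀ = 0.532×0.186 + 0.468×0.0206 = 0.10859.
Under exogeneity, PAF = [P(Y=1) − p₀] / P(Y=1).
PAF = (0.10859 − 0.0206) / 0.10859 ≈ 0.8103

PAF ≈ 0.810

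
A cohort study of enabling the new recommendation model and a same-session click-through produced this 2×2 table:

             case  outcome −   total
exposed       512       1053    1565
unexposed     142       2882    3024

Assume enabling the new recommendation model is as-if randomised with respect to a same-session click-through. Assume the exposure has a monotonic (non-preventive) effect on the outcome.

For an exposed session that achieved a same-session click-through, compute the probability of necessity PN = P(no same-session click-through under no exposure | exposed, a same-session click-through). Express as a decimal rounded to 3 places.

p₁ = P(outcome | exposed) = 512/1565 = 0.32716
p₀ = P(outcome | unexposed) = 142/3024 = 0.046958
Under exogeneity and monotonicity, PN = (p₁ − p₀) / p₁.
PN = (0.32716 − 0.046958) / 0.32716 = 0.2802 / 0.32716 ≈ 0.8565

PN ≈ 0.856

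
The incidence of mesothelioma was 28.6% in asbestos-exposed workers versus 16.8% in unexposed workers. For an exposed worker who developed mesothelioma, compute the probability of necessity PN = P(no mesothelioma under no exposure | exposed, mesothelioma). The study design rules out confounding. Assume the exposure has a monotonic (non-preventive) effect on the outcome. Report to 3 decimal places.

PN ≈ 0.413

p₁ = 0.286, p₀ = 0.168.
Under exogeneity and monotonicity, PN = (p₁ − p₀) / p₁.
PN = (0.286 − 0.168) / 0.286 = 0.118 / 0.286 ≈ 0.4126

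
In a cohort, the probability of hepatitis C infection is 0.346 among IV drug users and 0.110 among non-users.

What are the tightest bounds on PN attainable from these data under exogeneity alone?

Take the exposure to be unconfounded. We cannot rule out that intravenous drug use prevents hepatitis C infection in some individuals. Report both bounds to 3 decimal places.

0.682 ≤ PN ≤ 1.000

Let p₁ = 0.346, p₀ = 0.11.
Under exogeneity alone the bounds on PN are max{0,(p₁−p₀)/p₁} ≤ PN ≤ min{1,(1−p₀)/p₁}.
  lower = (p₁ − p₀)/p₁ = 0.236 / 0.346 ≈ 0.6821
  upper = min{1, (1 − p₀)/p₁} = 0.89 / 0.346 ≈ 2.5723 → capped at 1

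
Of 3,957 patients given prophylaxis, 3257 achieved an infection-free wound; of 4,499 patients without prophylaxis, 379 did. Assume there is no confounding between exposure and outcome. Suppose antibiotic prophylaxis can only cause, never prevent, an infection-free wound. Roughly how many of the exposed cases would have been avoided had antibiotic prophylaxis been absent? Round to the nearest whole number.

p₁ = P(outcome | exposed) = 3257/3957 = 0.8231
p₀ = P(outcome | unexposed) = 379/4499 = 0.084241
PN = (p₁ − p₀)/p₁ = (0.8231 − 0.084241) / 0.8231 ≈ 0.89765.
Attributable cases ≈ PN × (exposed cases) = 0.89765 × 3257 ≈ 2923.66.

about 2924 cases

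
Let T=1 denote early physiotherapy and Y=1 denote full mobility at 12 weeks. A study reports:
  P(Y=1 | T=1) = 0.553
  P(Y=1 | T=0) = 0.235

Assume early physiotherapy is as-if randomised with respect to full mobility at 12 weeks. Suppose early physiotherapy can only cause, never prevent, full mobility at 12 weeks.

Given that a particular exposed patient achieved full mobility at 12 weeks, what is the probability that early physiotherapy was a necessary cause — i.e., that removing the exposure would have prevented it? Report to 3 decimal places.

PN ≈ 0.575

Let p₁ = 0.553, p₀ = 0.235.
Under exogeneity and monotonicity, PN = (p₁ − p₀) / p₁.
PN = (0.553 − 0.235) / 0.553 = 0.318 / 0.553 ≈ 0.5750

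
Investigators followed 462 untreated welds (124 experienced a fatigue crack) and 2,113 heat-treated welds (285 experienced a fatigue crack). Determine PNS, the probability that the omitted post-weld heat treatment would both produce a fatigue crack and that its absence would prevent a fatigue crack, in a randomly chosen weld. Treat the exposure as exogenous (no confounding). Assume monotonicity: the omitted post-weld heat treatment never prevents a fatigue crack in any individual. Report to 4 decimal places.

PNS ≈ 0.1335

p₁ = P(outcome | exposed) = 124/462 = 0.2684
p₀ = P(outcome | unexposed) = 285/2113 = 0.13488
Under exogeneity and monotonicity, PNS = p₁ − p₀.
PNS = 0.2684 − 0.13488 = 0.13352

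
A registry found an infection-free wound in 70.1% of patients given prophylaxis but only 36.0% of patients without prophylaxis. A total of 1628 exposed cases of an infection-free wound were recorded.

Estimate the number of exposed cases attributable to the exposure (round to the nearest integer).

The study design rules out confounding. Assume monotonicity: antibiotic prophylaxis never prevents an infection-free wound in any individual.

p₁ = 0.701, p₀ = 0.36.
PN = (p₁ − p₀)/p₁ = (0.701 − 0.36) / 0.701 ≈ 0.48645.
Attributable cases ≈ PN × (exposed cases) = 0.48645 × 1628 ≈ 791.94.

about 792 cases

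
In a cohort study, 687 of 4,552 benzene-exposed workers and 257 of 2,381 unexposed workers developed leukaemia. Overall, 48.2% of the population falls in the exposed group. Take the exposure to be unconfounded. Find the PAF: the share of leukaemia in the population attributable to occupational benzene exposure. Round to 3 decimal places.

PAF ≈ 0.161

p₁ = P(outcome | exposed) = 687/4552 = 0.15092
p₀ = P(outcome | unexposed) = 257/2381 = 0.10794
Overall risk P(Y=1) = π·p₁ + (1−π)·p₀ = 0.482×0.15092 + 0.518×0.10794 = 0.12866.
Under exogeneity, PAF = [P(Y=1) − p₀] / P(Y=1).
PAF = (0.12866 − 0.10794) / 0.12866 ≈ 0.1610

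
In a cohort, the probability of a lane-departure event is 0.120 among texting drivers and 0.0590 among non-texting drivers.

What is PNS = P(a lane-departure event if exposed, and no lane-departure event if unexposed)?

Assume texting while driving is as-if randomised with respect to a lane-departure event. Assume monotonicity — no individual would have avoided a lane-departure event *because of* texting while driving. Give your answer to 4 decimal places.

PNS ≈ 0.0610

Let p₁ = 0.12, p₀ = 0.059.
Under exogeneity and monotonicity, PNS = p₁ − p₀.
PNS = 0.12 − 0.059 = 0.061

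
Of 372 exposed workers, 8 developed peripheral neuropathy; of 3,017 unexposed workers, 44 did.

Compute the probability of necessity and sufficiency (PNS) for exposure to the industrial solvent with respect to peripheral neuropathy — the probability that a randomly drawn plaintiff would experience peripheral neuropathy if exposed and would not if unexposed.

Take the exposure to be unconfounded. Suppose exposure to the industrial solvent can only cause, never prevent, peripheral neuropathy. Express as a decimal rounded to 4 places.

p₁ = P(outcome | exposed) = 8/372 = 0.021505
p₀ = P(outcome | unexposed) = 44/3017 = 0.014584
Under exogeneity and monotonicity, PNS = p₁ − p₀.
PNS = 0.021505 − 0.014584 = 0.0069214

PNS ≈ 0.0069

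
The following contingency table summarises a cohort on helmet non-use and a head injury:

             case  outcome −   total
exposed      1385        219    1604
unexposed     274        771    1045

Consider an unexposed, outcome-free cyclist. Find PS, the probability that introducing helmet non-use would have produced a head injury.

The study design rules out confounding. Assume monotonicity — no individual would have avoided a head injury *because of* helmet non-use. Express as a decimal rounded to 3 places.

p₁ = P(outcome | exposed) = 1385/1604 = 0.86347
p₀ = P(outcome | unexposed) = 274/1045 = 0.2622
Under exogeneity and monotonicity, PS = (p₁ − p₀)/(1 − p₀).
PS = (0.86347 − 0.2622) / 0.7378 ≈ 0.8149

PS ≈ 0.815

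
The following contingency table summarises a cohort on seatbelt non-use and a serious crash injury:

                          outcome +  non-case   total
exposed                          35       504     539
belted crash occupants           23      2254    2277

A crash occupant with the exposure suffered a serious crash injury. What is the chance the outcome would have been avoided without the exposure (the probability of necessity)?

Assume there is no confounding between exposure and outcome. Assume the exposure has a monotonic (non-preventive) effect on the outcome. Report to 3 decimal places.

PN ≈ 0.844

p₁ = P(outcome | exposed) = 35/539 = 0.064935
p₀ = P(outcome | unexposed) = 23/2277 = 0.010101
Under exogeneity and monotonicity, PN = (p₁ − p₀) / p₁.
PN = (0.064935 − 0.010101) / 0.064935 = 0.054834 / 0.064935 ≈ 0.8444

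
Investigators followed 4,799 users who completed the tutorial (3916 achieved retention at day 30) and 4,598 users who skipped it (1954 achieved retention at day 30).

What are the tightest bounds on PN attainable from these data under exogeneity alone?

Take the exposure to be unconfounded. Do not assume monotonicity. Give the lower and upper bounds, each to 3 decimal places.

p₁ = P(outcome | exposed) = 3916/4799 = 0.816
p₀ = P(outcome | unexposed) = 1954/4598 = 0.42497
Under exogeneity alone the bounds on PN are max{0,(p₁−p₀)/p₁} ≤ PN ≤ min{1,(1−p₀)/p₁}.
  lower = (p₁ − p₀)/p₁ = 0.39104 / 0.816 ≈ 0.4792
  upper = min{1, (1 − p₀)/p₁} = 0.57503 / 0.816 ≈ 0.7047

0.479 ≤ PN ≤ 0.705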